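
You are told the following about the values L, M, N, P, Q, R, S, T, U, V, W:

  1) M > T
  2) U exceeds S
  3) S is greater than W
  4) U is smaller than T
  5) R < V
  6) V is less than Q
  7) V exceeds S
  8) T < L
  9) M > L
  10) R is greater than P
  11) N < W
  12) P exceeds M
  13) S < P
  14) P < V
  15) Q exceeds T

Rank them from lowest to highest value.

N < W < S < U < T < L < M < P < R < V < Q

Each adjacent pair is fixed by a given relation: N < W; W < S; S < U; U < T; T < L; L < M; M < P; P < R; R < V; V < Q. Chaining them end to end gives the full order.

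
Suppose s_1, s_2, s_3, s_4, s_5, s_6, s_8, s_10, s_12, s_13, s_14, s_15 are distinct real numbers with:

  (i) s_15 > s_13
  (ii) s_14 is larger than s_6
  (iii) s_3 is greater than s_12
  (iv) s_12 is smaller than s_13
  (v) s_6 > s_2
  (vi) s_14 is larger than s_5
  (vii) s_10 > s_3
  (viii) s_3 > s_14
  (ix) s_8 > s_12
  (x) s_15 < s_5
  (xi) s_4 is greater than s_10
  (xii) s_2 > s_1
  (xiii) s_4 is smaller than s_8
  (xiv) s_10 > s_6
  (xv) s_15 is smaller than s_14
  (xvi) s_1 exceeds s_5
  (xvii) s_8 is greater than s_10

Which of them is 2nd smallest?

The consecutive relations fix a unique order: s_12 < s_13 < s_15 < s_5 < s_1 < s_2 < s_6 < s_14 < s_3 < s_10 < s_4 < s_8.
The 2nd smallest is s_13.

s_13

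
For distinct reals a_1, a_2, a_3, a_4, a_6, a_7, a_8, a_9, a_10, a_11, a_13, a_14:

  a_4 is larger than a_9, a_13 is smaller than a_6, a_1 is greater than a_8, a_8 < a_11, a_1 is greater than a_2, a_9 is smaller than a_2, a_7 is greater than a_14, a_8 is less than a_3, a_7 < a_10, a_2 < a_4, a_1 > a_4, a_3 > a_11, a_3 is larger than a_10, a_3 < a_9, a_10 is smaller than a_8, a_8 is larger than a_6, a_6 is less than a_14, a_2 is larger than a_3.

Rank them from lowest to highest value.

a_13 < a_6 < a_14 < a_7 < a_10 < a_8 < a_11 < a_3 < a_9 < a_2 < a_4 < a_1

Each adjacent pair is fixed by a given relation: a_13 < a_6; a_6 < a_14; a_14 < a_7; a_7 < a_10; a_10 < a_8; a_8 < a_11; a_11 < a_3; a_3 < a_9; a_9 < a_2; a_2 < a_4; a_4 < a_1. Chaining them end to end gives the full order.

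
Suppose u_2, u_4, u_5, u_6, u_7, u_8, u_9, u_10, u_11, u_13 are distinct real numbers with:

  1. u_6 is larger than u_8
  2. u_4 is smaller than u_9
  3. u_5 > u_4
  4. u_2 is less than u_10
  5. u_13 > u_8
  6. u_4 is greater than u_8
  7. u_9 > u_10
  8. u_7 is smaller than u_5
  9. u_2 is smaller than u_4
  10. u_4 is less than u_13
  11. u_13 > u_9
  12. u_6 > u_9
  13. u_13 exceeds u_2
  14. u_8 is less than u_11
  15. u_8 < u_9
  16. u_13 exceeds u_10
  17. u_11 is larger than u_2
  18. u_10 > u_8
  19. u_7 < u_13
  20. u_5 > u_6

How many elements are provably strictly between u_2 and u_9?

The relations place u_2 below u_9. An element lies strictly between them when it is forced above u_2 and also forced below u_9.
Above u_2: {u_4, u_11, u_10, u_13, u_6, u_5}. Below u_9: {u_8, u_4, u_10}.
Intersection: {u_4, u_10} — 2.

2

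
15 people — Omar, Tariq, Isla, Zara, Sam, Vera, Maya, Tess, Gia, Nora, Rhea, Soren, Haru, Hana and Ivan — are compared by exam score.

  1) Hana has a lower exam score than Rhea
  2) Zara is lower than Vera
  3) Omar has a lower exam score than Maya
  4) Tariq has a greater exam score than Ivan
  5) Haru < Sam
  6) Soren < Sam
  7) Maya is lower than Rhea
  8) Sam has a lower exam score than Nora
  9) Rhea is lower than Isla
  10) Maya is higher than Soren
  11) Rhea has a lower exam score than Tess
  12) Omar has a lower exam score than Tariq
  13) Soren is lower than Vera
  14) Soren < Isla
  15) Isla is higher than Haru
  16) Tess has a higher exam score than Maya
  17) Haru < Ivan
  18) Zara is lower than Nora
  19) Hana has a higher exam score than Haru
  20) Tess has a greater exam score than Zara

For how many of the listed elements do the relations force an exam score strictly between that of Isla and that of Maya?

1

Chaining upward from Maya reaches: Rhea, Tess.
Chaining downward from Isla reaches: Soren, Haru, Omar, Hana, Rhea.
Strictly between Maya and Isla are those in both lists: Rhea — 1 element.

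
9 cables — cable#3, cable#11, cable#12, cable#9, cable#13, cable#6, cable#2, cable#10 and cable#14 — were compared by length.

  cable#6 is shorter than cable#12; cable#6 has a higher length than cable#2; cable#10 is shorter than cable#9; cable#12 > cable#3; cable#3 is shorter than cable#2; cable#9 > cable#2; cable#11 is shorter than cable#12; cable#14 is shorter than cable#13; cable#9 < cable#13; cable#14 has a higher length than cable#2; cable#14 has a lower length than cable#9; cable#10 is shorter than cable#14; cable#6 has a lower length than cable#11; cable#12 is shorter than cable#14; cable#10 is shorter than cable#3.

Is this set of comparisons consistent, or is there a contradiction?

The single ordering cable#10 < cable#3 < cable#2 < cable#6 < cable#11 < cable#12 < cable#14 < cable#9 < cable#13 satisfies every listed relation, so no contradiction arises.

consistent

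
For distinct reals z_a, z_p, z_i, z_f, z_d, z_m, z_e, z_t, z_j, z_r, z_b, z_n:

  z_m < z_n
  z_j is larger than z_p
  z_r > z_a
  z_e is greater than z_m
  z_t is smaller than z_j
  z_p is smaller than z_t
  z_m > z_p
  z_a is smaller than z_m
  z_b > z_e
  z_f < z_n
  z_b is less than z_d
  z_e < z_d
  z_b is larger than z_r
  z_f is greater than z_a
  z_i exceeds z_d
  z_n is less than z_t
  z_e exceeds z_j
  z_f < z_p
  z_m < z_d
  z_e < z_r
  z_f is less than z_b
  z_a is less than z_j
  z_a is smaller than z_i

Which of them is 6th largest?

z_j

Chaining the given pairs: z_a < z_f < z_p < z_m < z_n < z_t < z_j < z_e < z_r < z_b < z_d < z_i.
The 6th largest is z_j.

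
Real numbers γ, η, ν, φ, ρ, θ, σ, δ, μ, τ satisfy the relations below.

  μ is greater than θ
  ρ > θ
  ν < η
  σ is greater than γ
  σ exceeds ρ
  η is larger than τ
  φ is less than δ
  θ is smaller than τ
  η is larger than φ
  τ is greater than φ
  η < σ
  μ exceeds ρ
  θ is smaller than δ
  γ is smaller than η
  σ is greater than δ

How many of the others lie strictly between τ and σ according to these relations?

1

Chaining upward from τ reaches: η.
Chaining downward from σ reaches: γ, θ, ρ, φ, δ, ν, η.
Strictly between τ and σ are those in both lists: η — 1 element.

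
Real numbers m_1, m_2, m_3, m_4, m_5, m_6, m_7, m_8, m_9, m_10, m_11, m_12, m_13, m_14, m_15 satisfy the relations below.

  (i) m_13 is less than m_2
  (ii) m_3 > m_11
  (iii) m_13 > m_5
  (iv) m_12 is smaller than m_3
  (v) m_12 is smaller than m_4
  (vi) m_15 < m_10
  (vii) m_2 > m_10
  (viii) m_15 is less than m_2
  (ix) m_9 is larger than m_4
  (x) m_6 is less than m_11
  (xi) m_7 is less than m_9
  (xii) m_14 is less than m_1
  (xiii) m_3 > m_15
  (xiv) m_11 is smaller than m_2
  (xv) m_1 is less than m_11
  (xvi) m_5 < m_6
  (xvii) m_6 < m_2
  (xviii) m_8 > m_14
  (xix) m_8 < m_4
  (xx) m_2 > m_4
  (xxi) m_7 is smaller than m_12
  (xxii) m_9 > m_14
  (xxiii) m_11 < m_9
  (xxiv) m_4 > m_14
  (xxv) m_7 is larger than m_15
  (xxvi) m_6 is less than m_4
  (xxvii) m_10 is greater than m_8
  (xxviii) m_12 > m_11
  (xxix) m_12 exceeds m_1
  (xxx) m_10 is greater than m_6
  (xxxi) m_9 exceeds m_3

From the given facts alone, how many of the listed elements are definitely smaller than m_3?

8

Directly below m_3: m_15, m_11, m_12.
One step further: m_7, m_6, m_1 (6 so far).
One step further: m_5, m_14 (8 so far).
Nothing else is reachable below m_3; 8 in all.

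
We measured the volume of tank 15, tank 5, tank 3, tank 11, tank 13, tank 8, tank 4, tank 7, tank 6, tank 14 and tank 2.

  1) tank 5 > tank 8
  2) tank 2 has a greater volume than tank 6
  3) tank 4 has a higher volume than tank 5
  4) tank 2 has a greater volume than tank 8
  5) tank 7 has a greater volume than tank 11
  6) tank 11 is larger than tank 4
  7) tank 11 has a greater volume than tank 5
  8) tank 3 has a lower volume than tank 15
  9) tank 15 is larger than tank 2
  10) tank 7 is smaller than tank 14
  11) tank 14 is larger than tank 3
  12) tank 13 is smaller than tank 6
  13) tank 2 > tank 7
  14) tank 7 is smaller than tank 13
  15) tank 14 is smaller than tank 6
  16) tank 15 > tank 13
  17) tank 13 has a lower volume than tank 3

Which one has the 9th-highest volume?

Chaining the given pairs: tank 8 < tank 5 < tank 4 < tank 11 < tank 7 < tank 13 < tank 3 < tank 14 < tank 6 < tank 2 < tank 15.
The 9th largest is tank 4.

tank 4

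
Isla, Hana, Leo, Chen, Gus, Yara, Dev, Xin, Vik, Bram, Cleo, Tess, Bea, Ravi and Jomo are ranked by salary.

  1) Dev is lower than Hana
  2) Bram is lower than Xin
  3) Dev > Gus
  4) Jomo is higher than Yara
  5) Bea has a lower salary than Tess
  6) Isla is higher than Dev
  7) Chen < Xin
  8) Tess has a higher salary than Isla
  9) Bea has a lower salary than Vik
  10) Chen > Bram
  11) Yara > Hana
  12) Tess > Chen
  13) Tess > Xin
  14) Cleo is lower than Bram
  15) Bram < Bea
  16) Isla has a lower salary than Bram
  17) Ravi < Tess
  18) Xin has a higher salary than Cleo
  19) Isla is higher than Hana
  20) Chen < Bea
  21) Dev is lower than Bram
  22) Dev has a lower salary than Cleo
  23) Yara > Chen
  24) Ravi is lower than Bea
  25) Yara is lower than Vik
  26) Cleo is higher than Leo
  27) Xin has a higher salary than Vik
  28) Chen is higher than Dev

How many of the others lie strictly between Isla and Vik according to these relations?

Chaining upward from Isla reaches: Bram, Chen, Yara, Jomo, Bea, Xin, Tess.
Chaining downward from Vik reaches: Gus, Dev, Leo, Hana, Cleo, Ravi, Bram, Chen, Yara, Bea.
Strictly between Isla and Vik are those in both lists: Bram, Chen, Yara, Bea — 4 elements.

4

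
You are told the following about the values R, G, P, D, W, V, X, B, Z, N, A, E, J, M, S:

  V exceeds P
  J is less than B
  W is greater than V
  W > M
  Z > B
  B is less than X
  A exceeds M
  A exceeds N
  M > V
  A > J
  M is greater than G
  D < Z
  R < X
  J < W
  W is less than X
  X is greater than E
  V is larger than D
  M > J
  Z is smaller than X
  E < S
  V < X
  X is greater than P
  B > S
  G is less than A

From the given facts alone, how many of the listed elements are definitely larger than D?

6

From D the given relations immediately reach Z, V.
From those, M, W, X — 5 in total.
From those, A — 6 in total.
No other element is forced above D by the given relations, so the count is 6.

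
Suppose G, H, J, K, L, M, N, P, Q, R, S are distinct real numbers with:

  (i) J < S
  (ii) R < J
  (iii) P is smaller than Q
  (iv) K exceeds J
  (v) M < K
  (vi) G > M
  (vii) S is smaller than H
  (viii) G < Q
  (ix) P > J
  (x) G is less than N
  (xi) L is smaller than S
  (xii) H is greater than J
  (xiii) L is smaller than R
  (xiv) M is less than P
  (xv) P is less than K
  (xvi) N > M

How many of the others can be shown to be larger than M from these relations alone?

5

The elements the relations force above M are G, N, P, Q, K — no chain reaches any other.
That is 5.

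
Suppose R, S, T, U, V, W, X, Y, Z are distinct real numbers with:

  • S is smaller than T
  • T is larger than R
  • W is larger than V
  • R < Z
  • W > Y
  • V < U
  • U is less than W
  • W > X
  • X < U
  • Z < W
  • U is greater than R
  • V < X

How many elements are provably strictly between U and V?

Chaining upward from V reaches: X, W.
Chaining downward from U reaches: R, X.
Strictly between V and U are those in both lists: X — 1 element.

1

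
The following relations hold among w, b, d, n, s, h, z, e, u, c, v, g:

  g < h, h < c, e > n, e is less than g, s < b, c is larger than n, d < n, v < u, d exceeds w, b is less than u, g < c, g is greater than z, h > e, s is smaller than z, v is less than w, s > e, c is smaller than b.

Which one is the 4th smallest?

The consecutive relations fix a unique order: v < w < d < n < e < s < z < g < h < c < b < u.
The 4th smallest is n.

n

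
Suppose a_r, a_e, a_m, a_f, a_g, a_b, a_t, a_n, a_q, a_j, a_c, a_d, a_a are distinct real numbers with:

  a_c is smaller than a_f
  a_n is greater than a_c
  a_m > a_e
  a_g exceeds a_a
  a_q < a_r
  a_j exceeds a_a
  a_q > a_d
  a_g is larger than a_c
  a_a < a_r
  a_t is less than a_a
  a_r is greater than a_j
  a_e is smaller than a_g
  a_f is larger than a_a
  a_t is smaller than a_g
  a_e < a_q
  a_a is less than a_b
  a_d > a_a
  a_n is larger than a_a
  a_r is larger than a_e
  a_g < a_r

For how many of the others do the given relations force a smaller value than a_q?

4

From a_q the given relations immediately reach a_e, a_d.
From those, a_a — 3 in total.
From those, a_t — 4 in total.
No other element is forced below a_q by the given relations, so the count is 4.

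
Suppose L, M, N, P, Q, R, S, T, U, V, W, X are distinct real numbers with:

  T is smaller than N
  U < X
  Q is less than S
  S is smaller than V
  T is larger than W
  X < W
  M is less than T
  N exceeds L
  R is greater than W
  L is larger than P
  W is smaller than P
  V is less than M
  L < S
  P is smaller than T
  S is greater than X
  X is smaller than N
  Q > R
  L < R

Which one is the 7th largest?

R

The consecutive relations fix a unique order: U < X < W < P < L < R < Q < S < V < M < T < N.
The 7th largest is R.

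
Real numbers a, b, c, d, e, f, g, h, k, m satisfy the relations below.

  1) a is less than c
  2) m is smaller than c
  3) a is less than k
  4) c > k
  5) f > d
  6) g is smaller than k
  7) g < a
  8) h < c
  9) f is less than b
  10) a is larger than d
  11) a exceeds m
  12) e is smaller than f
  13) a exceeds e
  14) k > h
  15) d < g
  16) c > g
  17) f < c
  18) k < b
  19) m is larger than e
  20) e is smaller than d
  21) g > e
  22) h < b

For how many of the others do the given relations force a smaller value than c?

Directly below c: m, f, g, a, h, k.
One step further: e, d (8 so far).
Nothing else is reachable below c; 8 in all.

8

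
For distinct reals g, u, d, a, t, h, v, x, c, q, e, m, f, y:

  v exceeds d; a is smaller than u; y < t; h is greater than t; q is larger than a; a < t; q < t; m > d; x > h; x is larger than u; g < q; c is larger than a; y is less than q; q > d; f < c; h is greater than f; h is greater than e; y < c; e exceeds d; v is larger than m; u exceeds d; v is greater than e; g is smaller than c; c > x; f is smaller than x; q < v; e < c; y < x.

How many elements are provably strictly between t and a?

The relations place a below t. An element lies strictly between them when it is forced above a and also forced below t.
Above a: {q, u, h, x, c, v}. Below t: {y, d, g, q}.
Intersection: {q} — 1.

1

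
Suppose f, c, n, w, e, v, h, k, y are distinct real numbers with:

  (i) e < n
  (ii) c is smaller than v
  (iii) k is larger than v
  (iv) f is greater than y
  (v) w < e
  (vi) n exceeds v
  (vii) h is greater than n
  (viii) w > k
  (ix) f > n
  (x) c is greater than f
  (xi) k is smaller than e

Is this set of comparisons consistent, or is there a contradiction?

Chaining the given relations yields f < c < v < k < w < e < n, so f < n. But one relation states n < f. These cannot both hold.

inconsistent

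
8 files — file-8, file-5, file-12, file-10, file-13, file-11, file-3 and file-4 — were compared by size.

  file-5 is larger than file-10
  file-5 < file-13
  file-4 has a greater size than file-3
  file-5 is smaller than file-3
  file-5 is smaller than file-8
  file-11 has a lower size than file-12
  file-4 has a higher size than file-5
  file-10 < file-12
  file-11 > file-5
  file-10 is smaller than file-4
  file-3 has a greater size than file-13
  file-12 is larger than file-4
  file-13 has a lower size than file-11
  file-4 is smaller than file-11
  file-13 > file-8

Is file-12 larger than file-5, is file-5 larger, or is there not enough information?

file-12

Link the given pairs in sequence: file-5 < file-8; file-8 < file-13; file-13 < file-3; file-3 < file-4; file-4 < file-11; file-11 < file-12.
Chaining these gives file-5 < file-8 < file-13 < file-3 < file-4 < file-11 < file-12.
So file-12 is larger.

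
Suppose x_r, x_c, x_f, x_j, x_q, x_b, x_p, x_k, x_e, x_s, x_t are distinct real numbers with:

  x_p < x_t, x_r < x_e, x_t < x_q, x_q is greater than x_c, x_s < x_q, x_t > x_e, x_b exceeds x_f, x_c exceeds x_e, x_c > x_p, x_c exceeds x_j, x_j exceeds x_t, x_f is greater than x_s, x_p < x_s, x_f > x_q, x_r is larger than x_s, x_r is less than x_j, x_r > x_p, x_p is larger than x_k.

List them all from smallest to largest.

x_k < x_p < x_s < x_r < x_e < x_t < x_j < x_c < x_q < x_f < x_b

The consecutive links are each given: x_k < x_p; x_p < x_s; x_s < x_r; x_r < x_e; x_e < x_t; x_t < x_j; x_j < x_c; x_c < x_q; x_q < x_f; x_f < x_b.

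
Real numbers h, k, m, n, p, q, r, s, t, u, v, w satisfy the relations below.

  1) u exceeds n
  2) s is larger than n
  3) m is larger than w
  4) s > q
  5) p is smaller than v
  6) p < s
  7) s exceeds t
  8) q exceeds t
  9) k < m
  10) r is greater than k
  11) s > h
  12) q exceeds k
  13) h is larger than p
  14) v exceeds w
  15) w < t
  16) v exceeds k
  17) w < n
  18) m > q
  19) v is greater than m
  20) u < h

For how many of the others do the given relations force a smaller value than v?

6

The elements the relations force below v are k, p, w, t, q, m — no chain reaches any other.
That is 6.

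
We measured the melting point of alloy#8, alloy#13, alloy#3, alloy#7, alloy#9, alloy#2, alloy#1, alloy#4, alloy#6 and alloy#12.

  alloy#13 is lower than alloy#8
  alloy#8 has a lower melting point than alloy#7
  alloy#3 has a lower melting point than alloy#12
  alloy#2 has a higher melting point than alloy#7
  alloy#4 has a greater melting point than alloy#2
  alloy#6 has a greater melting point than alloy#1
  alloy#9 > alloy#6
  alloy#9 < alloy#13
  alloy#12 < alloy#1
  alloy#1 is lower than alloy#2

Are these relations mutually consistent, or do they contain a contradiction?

The single ordering alloy#3 < alloy#12 < alloy#1 < alloy#6 < alloy#9 < alloy#13 < alloy#8 < alloy#7 < alloy#2 < alloy#4 satisfies every listed relation, so no contradiction arises.

consistent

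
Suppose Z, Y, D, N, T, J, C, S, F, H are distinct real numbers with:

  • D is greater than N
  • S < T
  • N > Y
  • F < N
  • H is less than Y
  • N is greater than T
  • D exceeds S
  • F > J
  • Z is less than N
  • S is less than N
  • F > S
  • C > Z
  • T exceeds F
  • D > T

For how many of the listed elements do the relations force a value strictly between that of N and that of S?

2

Chaining upward from S reaches: F, T, D.
Chaining downward from N reaches: H, J, F, Y, T, Z.
Strictly between S and N are those in both lists: F, T — 2 elements.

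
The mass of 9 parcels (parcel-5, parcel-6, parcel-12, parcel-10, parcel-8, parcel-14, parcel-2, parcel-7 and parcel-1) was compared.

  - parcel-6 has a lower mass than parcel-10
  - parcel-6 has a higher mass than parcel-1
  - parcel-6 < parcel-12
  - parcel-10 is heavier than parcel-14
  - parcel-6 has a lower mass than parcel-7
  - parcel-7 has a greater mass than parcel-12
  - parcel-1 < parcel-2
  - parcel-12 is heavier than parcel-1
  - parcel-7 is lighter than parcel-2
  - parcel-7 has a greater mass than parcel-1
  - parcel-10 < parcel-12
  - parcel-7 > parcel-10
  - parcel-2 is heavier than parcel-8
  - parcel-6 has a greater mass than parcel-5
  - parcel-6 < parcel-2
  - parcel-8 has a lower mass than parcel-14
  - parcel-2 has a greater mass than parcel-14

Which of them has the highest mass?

parcel-8 is not greatest since parcel-8 < parcel-14; parcel-1 is not greatest since parcel-1 < parcel-2; parcel-14 is not greatest since parcel-14 < parcel-10; parcel-5 is not greatest since parcel-5 < parcel-6; parcel-6 is not greatest since parcel-6 < parcel-12; parcel-10 is not greatest since parcel-10 < parcel-7; parcel-12 is not greatest since parcel-12 < parcel-7; parcel-7 is not greatest since parcel-7 < parcel-2.
Only parcel-2 has nothing above it, so parcel-2 is the highest mass.

parcel-2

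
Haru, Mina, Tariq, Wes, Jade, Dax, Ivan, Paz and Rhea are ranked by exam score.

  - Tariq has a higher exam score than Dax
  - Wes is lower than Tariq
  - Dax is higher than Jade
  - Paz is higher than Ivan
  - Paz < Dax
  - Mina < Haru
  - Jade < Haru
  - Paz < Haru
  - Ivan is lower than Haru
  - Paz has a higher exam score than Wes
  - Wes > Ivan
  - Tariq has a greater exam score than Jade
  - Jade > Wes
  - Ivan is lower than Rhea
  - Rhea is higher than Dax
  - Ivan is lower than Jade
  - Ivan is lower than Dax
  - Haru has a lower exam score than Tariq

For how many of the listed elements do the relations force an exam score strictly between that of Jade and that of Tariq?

The relations place Jade below Tariq. An element lies strictly between them when it is forced above Jade and also forced below Tariq.
Above Jade: {Dax, Rhea, Haru}. Below Tariq: {Ivan, Wes, Paz, Dax, Mina, Haru}.
Intersection: {Dax, Haru} — 2.

2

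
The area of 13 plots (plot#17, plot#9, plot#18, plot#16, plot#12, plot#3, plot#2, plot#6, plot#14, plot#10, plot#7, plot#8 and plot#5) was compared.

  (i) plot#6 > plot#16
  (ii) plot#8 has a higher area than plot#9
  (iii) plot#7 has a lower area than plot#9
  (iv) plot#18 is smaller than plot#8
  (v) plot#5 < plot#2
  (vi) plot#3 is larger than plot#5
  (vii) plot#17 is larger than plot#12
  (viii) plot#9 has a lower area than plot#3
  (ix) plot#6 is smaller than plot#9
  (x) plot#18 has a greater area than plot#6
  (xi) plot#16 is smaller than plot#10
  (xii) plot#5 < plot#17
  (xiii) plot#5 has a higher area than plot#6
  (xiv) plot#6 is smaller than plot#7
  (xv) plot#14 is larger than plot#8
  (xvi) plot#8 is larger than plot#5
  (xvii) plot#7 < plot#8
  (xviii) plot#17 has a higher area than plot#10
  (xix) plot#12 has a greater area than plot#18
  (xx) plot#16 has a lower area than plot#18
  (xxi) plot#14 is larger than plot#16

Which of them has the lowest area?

Chaining upward from plot#16: directly above it, plot#6, plot#18, plot#10, plot#14; then plot#7, plot#9, plot#5, plot#8, plot#12, plot#17; then plot#2, plot#3.
That covers every other element, and nothing is given below plot#16, so plot#16 is the lowest area.

plot#16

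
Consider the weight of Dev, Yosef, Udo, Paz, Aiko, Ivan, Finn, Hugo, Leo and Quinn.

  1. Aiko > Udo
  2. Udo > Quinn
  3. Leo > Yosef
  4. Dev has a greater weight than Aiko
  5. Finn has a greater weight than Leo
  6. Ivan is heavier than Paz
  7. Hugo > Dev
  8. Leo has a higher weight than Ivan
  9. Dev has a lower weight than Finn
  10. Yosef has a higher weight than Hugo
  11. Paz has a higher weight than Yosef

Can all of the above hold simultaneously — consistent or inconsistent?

consistent

Every relation is compatible with Quinn < Udo < Aiko < Dev < Hugo < Yosef < Paz < Ivan < Leo < Finn; the set is consistent.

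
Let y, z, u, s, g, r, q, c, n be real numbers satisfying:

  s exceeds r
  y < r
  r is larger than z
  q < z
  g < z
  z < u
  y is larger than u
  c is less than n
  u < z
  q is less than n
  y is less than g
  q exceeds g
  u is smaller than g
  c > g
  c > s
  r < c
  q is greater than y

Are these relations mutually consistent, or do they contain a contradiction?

inconsistent

We have z < u stated directly, yet also u < y < g < q < z by chaining the others — so u < z. Contradiction.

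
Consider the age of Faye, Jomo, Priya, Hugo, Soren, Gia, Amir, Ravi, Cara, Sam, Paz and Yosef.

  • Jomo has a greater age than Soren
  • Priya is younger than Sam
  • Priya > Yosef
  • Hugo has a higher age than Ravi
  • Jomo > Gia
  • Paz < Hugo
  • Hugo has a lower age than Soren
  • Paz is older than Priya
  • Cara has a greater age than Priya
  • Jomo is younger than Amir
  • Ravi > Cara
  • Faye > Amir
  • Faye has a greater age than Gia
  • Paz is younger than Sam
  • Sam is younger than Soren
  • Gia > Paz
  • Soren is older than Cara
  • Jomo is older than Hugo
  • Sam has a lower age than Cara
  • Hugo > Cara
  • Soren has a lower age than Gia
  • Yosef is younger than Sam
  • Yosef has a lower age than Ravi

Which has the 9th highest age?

Sam

Chaining the given pairs: Yosef < Priya < Paz < Sam < Cara < Ravi < Hugo < Soren < Gia < Jomo < Amir < Faye.
The 9th largest is Sam.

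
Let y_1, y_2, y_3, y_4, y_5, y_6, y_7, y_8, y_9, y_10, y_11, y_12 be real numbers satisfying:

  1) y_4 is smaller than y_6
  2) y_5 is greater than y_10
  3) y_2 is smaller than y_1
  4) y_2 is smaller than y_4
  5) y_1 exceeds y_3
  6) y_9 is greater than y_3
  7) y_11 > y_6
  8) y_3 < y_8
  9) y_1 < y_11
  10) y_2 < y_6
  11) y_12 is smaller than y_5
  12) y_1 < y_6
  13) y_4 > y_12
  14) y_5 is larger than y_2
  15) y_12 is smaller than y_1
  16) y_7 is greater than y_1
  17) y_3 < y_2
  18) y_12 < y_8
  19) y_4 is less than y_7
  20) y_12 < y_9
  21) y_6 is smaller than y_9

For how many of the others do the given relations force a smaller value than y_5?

4

From y_5 the given relations immediately reach y_12, y_2, y_10.
From those, y_3 — 4 in total.
No other element is forced below y_5 by the given relations, so the count is 4.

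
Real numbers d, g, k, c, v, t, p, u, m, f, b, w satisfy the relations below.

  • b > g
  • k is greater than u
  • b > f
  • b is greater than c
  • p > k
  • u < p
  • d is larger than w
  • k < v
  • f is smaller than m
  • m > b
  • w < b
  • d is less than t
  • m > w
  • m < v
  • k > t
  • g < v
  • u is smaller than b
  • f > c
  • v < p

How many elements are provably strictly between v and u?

3

Chaining upward from u reaches: b, k, m, p.
Chaining downward from v reaches: c, w, d, g, f, t, b, k, m.
Strictly between u and v are those in both lists: b, k, m — 3 elements.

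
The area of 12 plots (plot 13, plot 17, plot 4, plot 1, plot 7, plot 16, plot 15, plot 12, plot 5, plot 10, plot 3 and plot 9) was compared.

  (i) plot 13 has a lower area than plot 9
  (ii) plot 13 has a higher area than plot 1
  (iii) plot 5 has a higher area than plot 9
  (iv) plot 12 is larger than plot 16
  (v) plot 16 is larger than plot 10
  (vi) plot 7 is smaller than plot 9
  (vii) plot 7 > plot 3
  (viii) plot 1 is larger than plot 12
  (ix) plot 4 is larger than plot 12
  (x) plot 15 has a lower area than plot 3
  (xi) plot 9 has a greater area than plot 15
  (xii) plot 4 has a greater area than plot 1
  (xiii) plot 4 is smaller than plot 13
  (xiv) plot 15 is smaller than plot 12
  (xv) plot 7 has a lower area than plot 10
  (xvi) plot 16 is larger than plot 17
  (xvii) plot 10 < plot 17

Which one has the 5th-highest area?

plot 1

Chaining the given pairs: plot 15 < plot 3 < plot 7 < plot 10 < plot 17 < plot 16 < plot 12 < plot 1 < plot 4 < plot 13 < plot 9 < plot 5.
Counting 5 from the largest end gives plot 1.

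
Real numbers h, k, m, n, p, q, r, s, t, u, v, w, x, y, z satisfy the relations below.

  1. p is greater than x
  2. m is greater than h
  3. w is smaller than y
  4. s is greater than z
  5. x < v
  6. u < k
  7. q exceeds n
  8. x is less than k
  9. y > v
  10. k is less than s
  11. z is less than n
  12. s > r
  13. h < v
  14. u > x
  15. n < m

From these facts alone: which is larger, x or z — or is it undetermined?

undetermined

Following every chain through x: above x we get v, y, u, k, p, s.
z is not reached, and no chain runs the other way from z to x.
So the given relations leave the order of x and z undetermined.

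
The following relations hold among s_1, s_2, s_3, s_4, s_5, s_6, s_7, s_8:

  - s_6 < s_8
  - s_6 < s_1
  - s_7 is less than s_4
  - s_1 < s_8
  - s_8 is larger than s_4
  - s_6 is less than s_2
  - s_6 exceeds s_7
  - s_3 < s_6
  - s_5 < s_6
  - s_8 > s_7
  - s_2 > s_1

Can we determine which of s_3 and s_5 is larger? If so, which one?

undetermined

Following every chain through s_3: above s_3 we get s_6, s_1, s_2, s_8.
s_5 is not reached, and no chain runs the other way from s_5 to s_3.
So the given relations leave the order of s_3 and s_5 undetermined.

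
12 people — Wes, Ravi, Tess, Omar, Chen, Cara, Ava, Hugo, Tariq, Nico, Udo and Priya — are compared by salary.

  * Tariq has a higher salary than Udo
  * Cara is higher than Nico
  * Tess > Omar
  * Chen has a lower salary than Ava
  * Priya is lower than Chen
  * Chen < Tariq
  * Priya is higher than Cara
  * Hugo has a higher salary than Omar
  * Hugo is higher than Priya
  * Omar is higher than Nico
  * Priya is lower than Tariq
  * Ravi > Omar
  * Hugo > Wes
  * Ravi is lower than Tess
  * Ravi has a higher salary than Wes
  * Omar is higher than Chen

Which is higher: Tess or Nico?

Tess

Nico < Cara and Cara < Priya give Nico < Priya.
With Priya < Chen: Nico < Cara < Priya < Chen.
With Chen < Omar: Nico < Cara < Priya < Chen < Omar.
Then Omar < Ravi extends the chain to Ravi.
Then Ravi < Tess extends the chain to Tess.
So Nico < Tess; Tess is the higher of the two.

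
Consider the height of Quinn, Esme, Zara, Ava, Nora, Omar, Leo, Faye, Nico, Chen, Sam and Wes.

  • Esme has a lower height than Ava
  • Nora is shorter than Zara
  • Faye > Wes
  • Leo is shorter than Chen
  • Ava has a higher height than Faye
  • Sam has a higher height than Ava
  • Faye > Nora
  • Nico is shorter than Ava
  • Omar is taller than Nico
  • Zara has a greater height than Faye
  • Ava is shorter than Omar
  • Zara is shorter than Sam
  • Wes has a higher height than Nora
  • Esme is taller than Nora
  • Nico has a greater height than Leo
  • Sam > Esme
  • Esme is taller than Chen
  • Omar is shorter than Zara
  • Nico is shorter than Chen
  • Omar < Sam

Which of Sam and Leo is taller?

Leo < Chen < Esme < Ava < Omar < Zara < Sam, by transitivity through Chen, Esme, Ava, Omar, Zara.
So Leo < Sam; Sam is the taller of the two.

Sam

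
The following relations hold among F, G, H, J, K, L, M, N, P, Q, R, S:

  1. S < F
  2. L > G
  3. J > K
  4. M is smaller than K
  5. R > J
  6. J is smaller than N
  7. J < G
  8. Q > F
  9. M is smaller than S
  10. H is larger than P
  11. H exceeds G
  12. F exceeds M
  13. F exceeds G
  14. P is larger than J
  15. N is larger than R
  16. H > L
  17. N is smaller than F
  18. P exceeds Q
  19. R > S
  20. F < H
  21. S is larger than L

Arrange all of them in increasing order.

Each adjacent pair is fixed by a given relation: M < K; K < J; J < G; G < L; L < S; S < R; R < N; N < F; F < Q; Q < P; P < H. Chaining them end to end gives the full order.

M < K < J < G < L < S < R < N < F < Q < P < H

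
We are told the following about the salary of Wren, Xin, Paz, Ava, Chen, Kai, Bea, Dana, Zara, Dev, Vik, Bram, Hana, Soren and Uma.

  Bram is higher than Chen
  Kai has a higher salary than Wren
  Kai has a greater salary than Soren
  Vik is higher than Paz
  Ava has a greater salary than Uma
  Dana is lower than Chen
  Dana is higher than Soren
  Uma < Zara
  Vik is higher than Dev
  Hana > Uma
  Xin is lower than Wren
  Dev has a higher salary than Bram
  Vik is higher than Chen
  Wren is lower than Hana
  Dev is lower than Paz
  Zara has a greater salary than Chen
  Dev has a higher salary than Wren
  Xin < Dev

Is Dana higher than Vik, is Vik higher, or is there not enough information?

Dana < Chen and Chen < Bram give Dana < Bram.
With Bram < Dev: Dana < Chen < Bram < Dev.
Then Dev < Paz extends the chain to Paz.
With Paz < Vik: Dana < Chen < Bram < Dev < Paz < Vik.
So Vik is higher.

Vik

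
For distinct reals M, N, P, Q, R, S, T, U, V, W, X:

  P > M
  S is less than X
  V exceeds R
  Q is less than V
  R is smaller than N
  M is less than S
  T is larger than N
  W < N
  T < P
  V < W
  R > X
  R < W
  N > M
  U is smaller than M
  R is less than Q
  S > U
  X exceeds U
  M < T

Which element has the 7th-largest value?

Piecing the relations together gives one ordering: U < M < S < X < R < Q < V < W < N < T < P.
The 7th largest is R.

R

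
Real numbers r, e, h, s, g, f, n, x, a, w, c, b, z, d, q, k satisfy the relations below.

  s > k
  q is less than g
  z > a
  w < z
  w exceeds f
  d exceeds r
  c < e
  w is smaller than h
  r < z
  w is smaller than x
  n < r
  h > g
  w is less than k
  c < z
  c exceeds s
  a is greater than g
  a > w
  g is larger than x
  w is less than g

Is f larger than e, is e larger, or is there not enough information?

e

f < w < k < s < c < e, by transitivity through w, k, s, c.
So e is larger.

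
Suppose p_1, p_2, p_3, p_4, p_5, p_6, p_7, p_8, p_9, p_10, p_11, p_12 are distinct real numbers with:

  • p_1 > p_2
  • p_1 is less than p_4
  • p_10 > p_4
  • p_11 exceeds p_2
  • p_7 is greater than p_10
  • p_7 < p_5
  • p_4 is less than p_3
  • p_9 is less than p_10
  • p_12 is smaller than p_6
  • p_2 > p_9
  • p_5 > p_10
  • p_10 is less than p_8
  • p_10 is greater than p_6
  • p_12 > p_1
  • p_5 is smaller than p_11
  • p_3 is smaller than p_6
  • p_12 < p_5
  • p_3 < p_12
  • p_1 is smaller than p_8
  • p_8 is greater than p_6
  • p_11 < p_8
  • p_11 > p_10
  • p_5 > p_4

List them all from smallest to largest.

p_9 < p_2 < p_1 < p_4 < p_3 < p_12 < p_6 < p_10 < p_7 < p_5 < p_11 < p_8

Each adjacent pair is fixed by a given relation: p_9 < p_2; p_2 < p_1; p_1 < p_4; p_4 < p_3; p_3 < p_12; p_12 < p_6; p_6 < p_10; p_10 < p_7; p_7 < p_5; p_5 < p_11; p_11 < p_8. Chaining them end to end gives the full order.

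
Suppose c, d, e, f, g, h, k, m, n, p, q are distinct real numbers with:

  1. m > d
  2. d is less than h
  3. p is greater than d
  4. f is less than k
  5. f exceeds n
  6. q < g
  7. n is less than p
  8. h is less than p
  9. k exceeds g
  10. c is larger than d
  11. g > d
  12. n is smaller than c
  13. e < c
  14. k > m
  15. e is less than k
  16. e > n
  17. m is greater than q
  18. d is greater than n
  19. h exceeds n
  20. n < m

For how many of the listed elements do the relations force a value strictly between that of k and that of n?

Chaining upward from n reaches: d, f, h, p, g, e, m, c.
Chaining downward from k reaches: d, f, q, g, e, m.
Strictly between n and k are those in both lists: d, f, g, e, m — 5 elements.

5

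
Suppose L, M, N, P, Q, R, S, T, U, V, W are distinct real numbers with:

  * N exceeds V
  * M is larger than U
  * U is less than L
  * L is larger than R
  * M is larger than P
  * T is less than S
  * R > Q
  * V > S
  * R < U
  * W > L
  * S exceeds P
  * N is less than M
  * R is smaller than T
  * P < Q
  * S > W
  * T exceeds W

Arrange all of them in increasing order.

The consecutive links are each given: P < Q; Q < R; R < U; U < L; L < W; W < T; T < S; S < V; V < N; N < M.

P < Q < R < U < L < W < T < S < V < N < M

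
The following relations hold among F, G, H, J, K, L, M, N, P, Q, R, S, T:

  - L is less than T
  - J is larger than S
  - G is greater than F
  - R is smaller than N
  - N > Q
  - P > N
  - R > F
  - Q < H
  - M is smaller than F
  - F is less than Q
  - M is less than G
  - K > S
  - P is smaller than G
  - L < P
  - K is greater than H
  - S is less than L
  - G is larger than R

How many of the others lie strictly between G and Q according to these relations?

The relations place Q below G. An element lies strictly between them when it is forced above Q and also forced below G.
Above Q: {N, P, H, K}. Below G: {M, S, L, F, R, N, P}.
Intersection: {N, P} — 2.

2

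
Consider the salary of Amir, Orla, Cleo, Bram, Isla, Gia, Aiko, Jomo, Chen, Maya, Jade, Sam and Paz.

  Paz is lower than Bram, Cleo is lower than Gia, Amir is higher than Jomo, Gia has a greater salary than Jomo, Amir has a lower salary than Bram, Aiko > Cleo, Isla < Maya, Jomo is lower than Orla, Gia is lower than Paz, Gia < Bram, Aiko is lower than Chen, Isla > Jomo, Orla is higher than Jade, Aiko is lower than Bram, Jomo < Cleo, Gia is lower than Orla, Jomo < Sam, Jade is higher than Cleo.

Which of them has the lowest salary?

Jomo

Chaining upward from Jomo: directly above it, Amir, Isla, Cleo, Sam, Gia, Orla; then Maya, Jade, Aiko, Paz, Bram; then Chen.
That covers every other element, and nothing is given below Jomo, so Jomo is the lowest salary.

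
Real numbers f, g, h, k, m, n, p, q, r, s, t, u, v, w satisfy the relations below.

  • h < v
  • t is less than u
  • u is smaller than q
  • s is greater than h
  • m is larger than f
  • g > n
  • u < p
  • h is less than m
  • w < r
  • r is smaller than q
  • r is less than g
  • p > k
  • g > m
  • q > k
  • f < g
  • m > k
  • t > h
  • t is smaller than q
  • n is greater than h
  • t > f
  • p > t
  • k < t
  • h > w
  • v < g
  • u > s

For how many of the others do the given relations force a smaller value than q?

8

From q the given relations immediately reach k, t, u, r.
From those, w, h, f, s — 8 in total.
Nothing else is reachable below q; 8 in all.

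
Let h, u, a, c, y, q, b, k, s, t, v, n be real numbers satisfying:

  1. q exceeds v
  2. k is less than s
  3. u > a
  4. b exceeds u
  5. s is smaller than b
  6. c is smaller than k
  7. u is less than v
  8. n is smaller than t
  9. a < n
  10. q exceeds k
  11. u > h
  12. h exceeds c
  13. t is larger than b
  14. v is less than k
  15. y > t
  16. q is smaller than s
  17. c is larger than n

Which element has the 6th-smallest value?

v

Chaining the given pairs: a < n < c < h < u < v < k < q < s < b < t < y.
Counting 6 from the smallest end gives v.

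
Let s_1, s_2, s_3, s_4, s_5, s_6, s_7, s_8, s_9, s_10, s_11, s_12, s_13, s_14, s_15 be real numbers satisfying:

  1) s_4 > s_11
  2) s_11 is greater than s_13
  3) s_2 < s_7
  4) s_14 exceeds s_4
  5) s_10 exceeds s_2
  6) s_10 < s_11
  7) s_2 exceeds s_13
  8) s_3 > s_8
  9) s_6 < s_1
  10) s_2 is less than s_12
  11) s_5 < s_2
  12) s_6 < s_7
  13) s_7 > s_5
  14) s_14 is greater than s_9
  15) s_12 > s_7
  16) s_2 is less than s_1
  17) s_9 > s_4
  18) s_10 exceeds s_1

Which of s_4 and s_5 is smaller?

Following the relations from s_5: s_5 < s_2 < s_1 < s_10 < s_11 < s_4.
So s_5 < s_4; s_5 is the smaller of the two.

s_5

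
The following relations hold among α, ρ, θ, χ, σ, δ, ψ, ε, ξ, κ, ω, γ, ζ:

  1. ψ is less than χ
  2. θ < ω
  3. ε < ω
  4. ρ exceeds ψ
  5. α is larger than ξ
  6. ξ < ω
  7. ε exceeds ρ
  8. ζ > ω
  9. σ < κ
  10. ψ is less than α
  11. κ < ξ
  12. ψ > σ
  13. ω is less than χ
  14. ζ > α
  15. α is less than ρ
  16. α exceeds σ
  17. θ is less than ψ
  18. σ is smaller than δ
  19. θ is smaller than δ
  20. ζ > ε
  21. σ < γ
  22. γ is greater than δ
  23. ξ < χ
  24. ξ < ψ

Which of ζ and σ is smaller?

Following the relations from σ: σ < κ < ξ < α < ρ < ε < ζ.
So σ < ζ; σ is the smaller of the two.

σ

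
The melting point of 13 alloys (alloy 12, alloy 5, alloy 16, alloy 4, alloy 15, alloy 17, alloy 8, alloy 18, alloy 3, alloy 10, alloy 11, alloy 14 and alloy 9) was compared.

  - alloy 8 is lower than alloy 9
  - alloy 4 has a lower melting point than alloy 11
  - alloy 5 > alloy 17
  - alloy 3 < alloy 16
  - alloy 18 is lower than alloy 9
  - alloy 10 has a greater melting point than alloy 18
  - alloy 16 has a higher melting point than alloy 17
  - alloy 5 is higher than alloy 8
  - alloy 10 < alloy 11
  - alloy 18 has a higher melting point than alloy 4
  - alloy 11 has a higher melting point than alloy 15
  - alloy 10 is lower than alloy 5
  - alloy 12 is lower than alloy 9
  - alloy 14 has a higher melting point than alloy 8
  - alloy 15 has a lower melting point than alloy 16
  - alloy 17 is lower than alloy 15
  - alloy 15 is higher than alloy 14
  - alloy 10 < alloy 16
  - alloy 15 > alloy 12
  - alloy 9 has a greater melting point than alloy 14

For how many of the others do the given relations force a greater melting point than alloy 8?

6

From alloy 8 the given relations immediately reach alloy 14, alloy 9, alloy 5.
From those, alloy 15 — 4 in total.
From those, alloy 16, alloy 11 — 6 in total.
No other element is forced above alloy 8 by the given relations, so the count is 6.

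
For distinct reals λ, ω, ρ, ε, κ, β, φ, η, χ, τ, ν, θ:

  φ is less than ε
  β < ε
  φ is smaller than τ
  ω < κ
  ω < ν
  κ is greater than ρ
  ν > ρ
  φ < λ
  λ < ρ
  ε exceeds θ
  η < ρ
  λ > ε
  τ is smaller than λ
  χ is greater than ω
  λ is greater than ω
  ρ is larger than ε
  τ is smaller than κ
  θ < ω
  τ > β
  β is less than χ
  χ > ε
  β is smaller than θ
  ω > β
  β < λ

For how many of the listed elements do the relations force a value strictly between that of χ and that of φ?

1

The relations place φ below χ. An element lies strictly between them when it is forced above φ and also forced below χ.
Above φ: {τ, ε, λ, ρ, ν, κ}. Below χ: {β, θ, ε, ω}.
Intersection: {ε} — 1.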